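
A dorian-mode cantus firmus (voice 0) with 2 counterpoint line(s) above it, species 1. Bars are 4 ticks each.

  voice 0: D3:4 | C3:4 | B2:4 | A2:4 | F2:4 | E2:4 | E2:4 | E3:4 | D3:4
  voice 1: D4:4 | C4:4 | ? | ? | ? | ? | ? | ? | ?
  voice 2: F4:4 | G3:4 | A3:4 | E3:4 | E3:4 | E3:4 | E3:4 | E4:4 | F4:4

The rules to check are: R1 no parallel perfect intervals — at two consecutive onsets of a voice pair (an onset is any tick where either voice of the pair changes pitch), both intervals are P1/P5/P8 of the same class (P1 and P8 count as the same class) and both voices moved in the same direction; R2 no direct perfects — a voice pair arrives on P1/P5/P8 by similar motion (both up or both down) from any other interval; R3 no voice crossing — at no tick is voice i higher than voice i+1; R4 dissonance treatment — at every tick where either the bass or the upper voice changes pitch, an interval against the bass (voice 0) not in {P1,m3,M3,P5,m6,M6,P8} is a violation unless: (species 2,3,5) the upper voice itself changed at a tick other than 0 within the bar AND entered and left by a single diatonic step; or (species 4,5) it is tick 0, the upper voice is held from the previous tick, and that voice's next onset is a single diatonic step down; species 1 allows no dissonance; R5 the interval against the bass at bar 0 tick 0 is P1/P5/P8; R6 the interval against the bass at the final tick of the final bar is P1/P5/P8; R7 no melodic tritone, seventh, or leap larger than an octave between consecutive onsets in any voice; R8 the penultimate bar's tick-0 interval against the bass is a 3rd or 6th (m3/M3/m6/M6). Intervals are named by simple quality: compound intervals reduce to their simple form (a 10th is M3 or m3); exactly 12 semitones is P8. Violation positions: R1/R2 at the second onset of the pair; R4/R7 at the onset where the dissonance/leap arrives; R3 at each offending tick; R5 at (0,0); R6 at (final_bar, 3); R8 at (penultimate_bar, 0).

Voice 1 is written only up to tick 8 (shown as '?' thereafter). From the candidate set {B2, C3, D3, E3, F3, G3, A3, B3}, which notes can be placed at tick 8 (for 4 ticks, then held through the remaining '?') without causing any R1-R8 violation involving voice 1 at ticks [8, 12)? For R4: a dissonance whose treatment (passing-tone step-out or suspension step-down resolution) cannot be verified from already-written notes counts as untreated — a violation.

{G3}

B2: violates R1,R7
C3: violates R4
D3: violates R7
E3: violates R4
F3: violates R4
G3: legal
A3: violates R4
B3: violates R1,R3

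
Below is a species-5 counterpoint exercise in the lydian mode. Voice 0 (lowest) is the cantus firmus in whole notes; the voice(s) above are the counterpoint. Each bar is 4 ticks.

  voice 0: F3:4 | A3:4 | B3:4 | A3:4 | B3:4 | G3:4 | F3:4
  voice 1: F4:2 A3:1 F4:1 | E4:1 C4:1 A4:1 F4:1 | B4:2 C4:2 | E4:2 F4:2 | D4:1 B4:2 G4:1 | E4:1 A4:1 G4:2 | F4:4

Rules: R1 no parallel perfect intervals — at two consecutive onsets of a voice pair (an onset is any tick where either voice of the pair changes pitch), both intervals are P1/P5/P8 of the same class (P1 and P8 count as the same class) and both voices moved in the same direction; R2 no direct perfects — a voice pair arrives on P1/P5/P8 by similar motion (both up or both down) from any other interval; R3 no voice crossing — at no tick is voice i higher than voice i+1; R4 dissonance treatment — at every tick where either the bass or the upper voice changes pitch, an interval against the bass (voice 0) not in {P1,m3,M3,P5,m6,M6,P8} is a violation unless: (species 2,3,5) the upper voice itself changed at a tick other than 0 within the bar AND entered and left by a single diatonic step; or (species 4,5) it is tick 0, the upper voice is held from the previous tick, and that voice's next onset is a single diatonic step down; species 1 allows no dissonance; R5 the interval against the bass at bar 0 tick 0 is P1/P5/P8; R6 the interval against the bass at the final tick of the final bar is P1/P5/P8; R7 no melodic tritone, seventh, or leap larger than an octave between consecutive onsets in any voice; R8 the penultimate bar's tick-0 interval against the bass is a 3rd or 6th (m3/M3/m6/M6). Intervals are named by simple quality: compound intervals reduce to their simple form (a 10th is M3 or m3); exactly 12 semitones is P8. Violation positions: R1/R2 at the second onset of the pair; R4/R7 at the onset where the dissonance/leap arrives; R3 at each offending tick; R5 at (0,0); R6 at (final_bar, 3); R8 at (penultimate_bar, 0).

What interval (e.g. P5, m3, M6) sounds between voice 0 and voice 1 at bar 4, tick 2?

P8

voice 0=B3 voice 1=B4 -> P8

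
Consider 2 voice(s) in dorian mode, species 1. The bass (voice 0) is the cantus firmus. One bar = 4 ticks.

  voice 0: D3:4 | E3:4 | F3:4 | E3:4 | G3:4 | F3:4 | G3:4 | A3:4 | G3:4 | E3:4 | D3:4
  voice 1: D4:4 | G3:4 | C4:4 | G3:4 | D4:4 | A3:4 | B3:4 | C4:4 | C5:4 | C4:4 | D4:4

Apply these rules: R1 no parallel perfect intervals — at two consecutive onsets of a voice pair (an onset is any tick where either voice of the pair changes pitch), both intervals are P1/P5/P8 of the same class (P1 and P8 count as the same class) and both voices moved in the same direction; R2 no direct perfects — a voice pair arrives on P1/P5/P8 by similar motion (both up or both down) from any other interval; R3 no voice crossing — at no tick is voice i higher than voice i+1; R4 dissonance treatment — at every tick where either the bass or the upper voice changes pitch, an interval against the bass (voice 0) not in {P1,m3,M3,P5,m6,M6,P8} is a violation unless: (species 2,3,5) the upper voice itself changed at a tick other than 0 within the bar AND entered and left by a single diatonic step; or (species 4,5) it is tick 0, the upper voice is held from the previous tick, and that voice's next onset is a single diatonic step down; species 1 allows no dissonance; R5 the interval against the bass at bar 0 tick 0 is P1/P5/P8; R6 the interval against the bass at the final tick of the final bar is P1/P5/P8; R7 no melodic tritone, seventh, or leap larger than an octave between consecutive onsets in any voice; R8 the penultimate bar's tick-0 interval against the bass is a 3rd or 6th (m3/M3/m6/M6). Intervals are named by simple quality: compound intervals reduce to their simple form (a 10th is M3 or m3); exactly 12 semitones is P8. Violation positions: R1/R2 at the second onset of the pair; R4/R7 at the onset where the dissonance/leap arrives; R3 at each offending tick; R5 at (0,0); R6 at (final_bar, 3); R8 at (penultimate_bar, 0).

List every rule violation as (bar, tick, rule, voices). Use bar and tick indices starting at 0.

bar 0: v0=D3 v1=D4 downbeat P8
bar 1: v0=E3 v1=G3 downbeat m3
bar 2: v0=F3 v1=C4 downbeat P5
bar 3: v0=E3 v1=G3 downbeat m3
bar 4: v0=G3 v1=D4 downbeat P5
bar 5: v0=F3 v1=A3 downbeat M3
bar 6: v0=G3 v1=B3 downbeat M3
bar 7: v0=A3 v1=C4 downbeat m3
bar 8: v0=G3 v1=C5 downbeat P4
bar 9: v0=E3 v1=C4 downbeat m6
bar 10: v0=D3 v1=D4 downbeat P8
  -> R2 @ bar 2 tick 0 v(0, 1): E3/G3 m3 -> F3/C4 P5 similar
  -> R2 @ bar 4 tick 0 v(0, 1): E3/G3 m3 -> G3/D4 P5 similar
  -> R4 @ bar 8 tick 0 v(0, 1): G3/C5 P4 untreated

(2, 0, R2, (0, 1))
(4, 0, R2, (0, 1))
(8, 0, R4, (0, 1))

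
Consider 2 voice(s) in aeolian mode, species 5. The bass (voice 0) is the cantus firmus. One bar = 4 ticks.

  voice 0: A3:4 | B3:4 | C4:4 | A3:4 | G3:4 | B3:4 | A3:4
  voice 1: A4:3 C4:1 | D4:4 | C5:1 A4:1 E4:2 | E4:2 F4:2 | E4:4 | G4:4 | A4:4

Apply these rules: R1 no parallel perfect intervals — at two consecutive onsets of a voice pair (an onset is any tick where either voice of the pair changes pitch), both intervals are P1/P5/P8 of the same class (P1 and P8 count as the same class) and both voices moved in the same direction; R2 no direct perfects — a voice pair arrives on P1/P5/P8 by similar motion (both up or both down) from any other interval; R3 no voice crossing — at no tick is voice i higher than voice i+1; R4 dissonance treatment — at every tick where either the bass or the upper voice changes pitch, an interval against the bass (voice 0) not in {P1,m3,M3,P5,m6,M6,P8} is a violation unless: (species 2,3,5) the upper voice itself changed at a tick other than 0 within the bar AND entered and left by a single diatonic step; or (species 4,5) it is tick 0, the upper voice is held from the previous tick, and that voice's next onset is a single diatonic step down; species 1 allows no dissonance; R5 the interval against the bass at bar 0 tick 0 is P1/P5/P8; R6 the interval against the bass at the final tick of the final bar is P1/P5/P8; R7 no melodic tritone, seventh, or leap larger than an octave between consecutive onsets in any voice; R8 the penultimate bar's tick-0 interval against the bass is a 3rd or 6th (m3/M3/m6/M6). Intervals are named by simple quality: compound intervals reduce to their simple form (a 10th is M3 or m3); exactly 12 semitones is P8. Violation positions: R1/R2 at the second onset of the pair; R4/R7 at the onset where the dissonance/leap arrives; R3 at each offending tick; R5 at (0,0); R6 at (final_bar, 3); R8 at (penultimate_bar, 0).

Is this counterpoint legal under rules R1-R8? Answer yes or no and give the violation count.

bar 0: v0=A3 v1=A4 (P8)
bar 1: v0=B3 v1=D4 (m3)
bar 2: v0=C4 v1=C5 (P8)
bar 3: v0=A3 v1=E4 (P5)
bar 4: v0=G3 v1=E4 (M6)
bar 5: v0=B3 v1=G4 (m6)
bar 6: v0=A3 v1=A4 (P8)
  R2 @ bar2.0: B3/D4 m3 -> C4/C5 P8 similar
  R7 @ bar2.0: D4->C5 leap 10st

No (2 violations)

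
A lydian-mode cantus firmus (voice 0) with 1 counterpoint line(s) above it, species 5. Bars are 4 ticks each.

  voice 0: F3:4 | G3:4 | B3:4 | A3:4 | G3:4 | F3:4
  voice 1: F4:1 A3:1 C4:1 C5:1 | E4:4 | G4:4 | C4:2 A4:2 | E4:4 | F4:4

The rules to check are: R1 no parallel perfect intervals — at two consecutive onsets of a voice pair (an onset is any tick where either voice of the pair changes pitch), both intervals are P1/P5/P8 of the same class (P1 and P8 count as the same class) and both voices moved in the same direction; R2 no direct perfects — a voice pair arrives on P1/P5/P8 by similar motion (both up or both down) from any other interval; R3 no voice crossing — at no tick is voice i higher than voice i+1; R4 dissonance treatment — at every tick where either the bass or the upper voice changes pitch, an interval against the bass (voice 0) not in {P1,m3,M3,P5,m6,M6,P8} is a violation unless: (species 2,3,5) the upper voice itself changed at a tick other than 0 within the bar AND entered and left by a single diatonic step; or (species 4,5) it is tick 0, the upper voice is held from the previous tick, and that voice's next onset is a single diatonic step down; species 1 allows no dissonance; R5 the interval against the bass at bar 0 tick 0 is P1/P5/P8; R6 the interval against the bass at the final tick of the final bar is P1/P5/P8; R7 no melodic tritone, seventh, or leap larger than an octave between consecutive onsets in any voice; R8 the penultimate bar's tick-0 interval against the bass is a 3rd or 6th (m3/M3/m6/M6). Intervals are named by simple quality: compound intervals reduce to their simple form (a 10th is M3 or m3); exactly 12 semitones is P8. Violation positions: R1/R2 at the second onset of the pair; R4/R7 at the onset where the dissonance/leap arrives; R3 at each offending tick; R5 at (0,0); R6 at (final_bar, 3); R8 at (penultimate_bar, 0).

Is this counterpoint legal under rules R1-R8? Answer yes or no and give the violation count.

Yes (0 violations)

bar 0: v0=F3 v1=F4 (P8)
bar 1: v0=G3 v1=E4 (M6)
bar 2: v0=B3 v1=G4 (m6)
bar 3: v0=A3 v1=C4 (m3)
bar 4: v0=G3 v1=E4 (M6)
bar 5: v0=F3 v1=F4 (P8)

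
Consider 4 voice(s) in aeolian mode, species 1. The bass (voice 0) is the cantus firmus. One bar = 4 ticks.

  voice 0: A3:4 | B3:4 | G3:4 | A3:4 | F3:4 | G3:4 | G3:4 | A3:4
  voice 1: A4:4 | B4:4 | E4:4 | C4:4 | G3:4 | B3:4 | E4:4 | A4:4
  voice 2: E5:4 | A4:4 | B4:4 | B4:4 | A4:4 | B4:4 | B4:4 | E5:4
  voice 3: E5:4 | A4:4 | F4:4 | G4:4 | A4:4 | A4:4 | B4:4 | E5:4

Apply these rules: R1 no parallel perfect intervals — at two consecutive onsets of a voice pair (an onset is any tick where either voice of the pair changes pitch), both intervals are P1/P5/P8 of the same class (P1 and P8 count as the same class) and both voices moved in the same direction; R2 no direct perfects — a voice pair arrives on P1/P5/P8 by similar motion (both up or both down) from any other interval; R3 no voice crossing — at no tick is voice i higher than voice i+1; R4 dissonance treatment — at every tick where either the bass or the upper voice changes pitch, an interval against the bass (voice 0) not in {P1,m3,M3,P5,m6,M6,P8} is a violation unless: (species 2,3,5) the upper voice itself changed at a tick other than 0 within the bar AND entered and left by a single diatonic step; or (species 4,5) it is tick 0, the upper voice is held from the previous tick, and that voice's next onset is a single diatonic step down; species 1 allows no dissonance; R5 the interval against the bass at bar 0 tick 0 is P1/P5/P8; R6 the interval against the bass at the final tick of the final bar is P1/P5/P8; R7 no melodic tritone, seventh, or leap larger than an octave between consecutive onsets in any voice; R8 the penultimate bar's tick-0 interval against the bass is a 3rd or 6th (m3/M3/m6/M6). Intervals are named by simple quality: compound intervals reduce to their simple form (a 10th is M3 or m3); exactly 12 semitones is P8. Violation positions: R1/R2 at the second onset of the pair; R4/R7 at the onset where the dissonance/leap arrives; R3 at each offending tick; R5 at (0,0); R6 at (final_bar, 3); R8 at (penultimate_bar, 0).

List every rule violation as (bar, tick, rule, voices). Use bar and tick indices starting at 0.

bar 0: v0=A3 v1=A4 v2=E5 v3=E5 downbeat P5
bar 1: v0=B3 v1=B4 v2=A4 v3=A4 downbeat m7
bar 2: v0=G3 v1=E4 v2=B4 v3=F4 downbeat m7
bar 3: v0=A3 v1=C4 v2=B4 v3=G4 downbeat m7
bar 4: v0=F3 v1=G3 v2=A4 v3=A4 downbeat M3
bar 5: v0=G3 v1=B3 v2=B4 v3=A4 downbeat M2
bar 6: v0=G3 v1=E4 v2=B4 v3=B4 downbeat M3
bar 7: v0=A3 v1=A4 v2=E5 v3=E5 downbeat P5
  -> R1 @ bar 1 tick 0 v(0, 1): A3/A4 P8 -> B3/B4 P8 similar
  -> R1 @ bar 1 tick 0 v(2, 3): E5/E5 P1 -> A4/A4 P1 similar
  -> R3 @ bar 1 tick 0 v(1, 2): B4 above A4
  -> R4 @ bar 1 tick 0 v(0, 2): B3/A4 m7 untreated
  -> R4 @ bar 1 tick 0 v(0, 3): B3/A4 m7 untreated
  -> R3 @ bar 1 tick 1 v(1, 2): B4 above A4
  -> R3 @ bar 1 tick 2 v(1, 2): B4 above A4
  -> R3 @ bar 1 tick 3 v(1, 2): B4 above A4
  -> R3 @ bar 2 tick 0 v(2, 3): B4 above F4
  -> R4 @ bar 2 tick 0 v(0, 3): G3/F4 m7 untreated
  -> R3 @ bar 2 tick 1 v(2, 3): B4 above F4
  -> R3 @ bar 2 tick 2 v(2, 3): B4 above F4
  -> R3 @ bar 2 tick 3 v(2, 3): B4 above F4
  -> R3 @ bar 3 tick 0 v(2, 3): B4 above G4
  -> R4 @ bar 3 tick 0 v(0, 2): A3/B4 M2 untreated
  -> R4 @ bar 3 tick 0 v(0, 3): A3/G4 m7 untreated
  -> R3 @ bar 3 tick 1 v(2, 3): B4 above G4
  -> R3 @ bar 3 tick 2 v(2, 3): B4 above G4
  -> R3 @ bar 3 tick 3 v(2, 3): B4 above G4
  -> R4 @ bar 4 tick 0 v(0, 1): F3/G3 M2 untreated
  -> R2 @ bar 5 tick 0 v(1, 2): G3/A4 M2 -> B3/B4 P8 similar
  -> R3 @ bar 5 tick 0 v(2, 3): B4 above A4
  -> R4 @ bar 5 tick 0 v(0, 3): G3/A4 M2 untreated
  -> R3 @ bar 5 tick 1 v(2, 3): B4 above A4
  -> R3 @ bar 5 tick 2 v(2, 3): B4 above A4
  -> R3 @ bar 5 tick 3 v(2, 3): B4 above A4
  -> R2 @ bar 6 tick 0 v(1, 3): B3/A4 m7 -> E4/B4 P5 similar
  -> R1 @ bar 7 tick 0 v(1, 2): E4/B4 P5 -> A4/E5 P5 similar
  -> R1 @ bar 7 tick 0 v(1, 3): E4/B4 P5 -> A4/E5 P5 similar
  -> R1 @ bar 7 tick 0 v(2, 3): B4/B4 P1 -> E5/E5 P1 similar
  -> R2 @ bar 7 tick 0 v(0, 1): G3/E4 M6 -> A3/A4 P8 similar
  -> R2 @ bar 7 tick 0 v(0, 2): G3/B4 M3 -> A3/E5 P5 similar
  -> R2 @ bar 7 tick 0 v(0, 3): G3/B4 M3 -> A3/E5 P5 similar

(1, 0, R1, (0, 1))
(1, 0, R1, (2, 3))
(1, 0, R3, (1, 2))
(1, 0, R4, (0, 2))
(1, 0, R4, (0, 3))
(1, 1, R3, (1, 2))
(1, 2, R3, (1, 2))
(1, 3, R3, (1, 2))
(2, 0, R3, (2, 3))
(2, 0, R4, (0, 3))
(2, 1, R3, (2, 3))
(2, 2, R3, (2, 3))
(2, 3, R3, (2, 3))
(3, 0, R3, (2, 3))
(3, 0, R4, (0, 2))
(3, 0, R4, (0, 3))
(3, 1, R3, (2, 3))
(3, 2, R3, (2, 3))
(3, 3, R3, (2, 3))
(4, 0, R4, (0, 1))
(5, 0, R2, (1, 2))
(5, 0, R3, (2, 3))
(5, 0, R4, (0, 3))
(5, 1, R3, (2, 3))
(5, 2, R3, (2, 3))
(5, 3, R3, (2, 3))
(6, 0, R2, (1, 3))
(7, 0, R1, (1, 2))
(7, 0, R1, (1, 3))
(7, 0, R1, (2, 3))
(7, 0, R2, (0, 1))
(7, 0, R2, (0, 2))
(7, 0, R2, (0, 3))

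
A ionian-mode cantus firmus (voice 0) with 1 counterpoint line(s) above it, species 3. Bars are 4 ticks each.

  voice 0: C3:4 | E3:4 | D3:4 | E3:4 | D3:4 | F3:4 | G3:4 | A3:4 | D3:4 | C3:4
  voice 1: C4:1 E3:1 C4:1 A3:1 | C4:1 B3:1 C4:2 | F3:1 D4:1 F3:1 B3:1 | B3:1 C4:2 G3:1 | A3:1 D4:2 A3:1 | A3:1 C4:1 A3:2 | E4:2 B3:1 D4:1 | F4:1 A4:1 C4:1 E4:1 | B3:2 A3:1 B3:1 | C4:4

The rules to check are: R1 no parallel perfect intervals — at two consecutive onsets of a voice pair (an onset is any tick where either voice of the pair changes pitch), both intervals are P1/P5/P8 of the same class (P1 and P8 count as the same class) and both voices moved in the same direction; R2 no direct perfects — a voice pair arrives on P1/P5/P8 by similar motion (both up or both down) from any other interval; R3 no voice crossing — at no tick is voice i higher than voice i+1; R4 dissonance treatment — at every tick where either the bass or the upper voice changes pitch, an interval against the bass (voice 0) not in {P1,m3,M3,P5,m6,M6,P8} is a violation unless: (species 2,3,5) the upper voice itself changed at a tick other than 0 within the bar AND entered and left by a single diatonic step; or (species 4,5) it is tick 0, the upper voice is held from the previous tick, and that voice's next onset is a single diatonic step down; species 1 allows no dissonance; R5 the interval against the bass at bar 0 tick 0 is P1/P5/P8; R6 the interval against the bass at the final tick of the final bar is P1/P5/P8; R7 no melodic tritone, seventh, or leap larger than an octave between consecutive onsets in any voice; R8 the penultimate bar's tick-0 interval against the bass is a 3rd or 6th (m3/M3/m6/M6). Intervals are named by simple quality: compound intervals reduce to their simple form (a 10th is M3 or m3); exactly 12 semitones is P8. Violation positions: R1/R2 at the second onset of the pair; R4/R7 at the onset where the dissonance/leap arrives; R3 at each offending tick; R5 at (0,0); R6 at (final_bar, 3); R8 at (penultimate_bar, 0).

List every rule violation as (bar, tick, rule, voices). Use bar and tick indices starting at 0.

bar 0: v0=C3 v1=C4 downbeat P8
bar 1: v0=E3 v1=C4 downbeat m6
bar 2: v0=D3 v1=F3 downbeat m3
bar 3: v0=E3 v1=B3 downbeat P5
bar 4: v0=D3 v1=A3 downbeat P5
bar 5: v0=F3 v1=A3 downbeat M3
bar 6: v0=G3 v1=E4 downbeat M6
bar 7: v0=A3 v1=F4 downbeat m6
bar 8: v0=D3 v1=B3 downbeat M6
bar 9: v0=C3 v1=C4 downbeat P8
  -> R7 @ bar 2 tick 3 v(1,): F3->B3 leap 6st

(2, 3, R7, (1,))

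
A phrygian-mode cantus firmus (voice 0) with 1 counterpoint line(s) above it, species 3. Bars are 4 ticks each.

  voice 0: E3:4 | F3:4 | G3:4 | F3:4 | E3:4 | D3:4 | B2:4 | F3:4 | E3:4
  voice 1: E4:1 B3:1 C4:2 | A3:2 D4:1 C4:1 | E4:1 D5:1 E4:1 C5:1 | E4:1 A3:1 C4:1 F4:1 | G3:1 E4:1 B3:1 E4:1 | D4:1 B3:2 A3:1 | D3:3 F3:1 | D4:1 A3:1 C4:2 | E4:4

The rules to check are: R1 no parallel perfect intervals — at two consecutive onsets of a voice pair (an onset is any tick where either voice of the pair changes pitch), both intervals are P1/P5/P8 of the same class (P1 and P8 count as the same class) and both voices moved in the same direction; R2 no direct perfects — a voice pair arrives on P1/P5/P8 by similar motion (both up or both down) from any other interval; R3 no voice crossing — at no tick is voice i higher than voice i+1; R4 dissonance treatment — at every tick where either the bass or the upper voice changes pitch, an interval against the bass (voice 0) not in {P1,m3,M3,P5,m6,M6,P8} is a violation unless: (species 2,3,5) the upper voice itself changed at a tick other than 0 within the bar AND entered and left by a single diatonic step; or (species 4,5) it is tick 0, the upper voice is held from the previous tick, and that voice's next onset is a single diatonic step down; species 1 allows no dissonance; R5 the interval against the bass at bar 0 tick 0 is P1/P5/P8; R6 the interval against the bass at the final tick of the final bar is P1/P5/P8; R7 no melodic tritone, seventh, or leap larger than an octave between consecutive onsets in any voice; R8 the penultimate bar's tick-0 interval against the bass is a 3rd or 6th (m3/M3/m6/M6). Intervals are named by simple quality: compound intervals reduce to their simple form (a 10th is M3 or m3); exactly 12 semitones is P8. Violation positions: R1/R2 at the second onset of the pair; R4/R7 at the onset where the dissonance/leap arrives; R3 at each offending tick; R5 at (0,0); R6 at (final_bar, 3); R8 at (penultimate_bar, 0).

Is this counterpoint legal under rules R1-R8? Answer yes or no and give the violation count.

No (8 violations)

bar 0: v0=E3 v1=E4 (P8)
bar 1: v0=F3 v1=A3 (M3)
bar 2: v0=G3 v1=E4 (M6)
bar 3: v0=F3 v1=E4 (M7)
bar 4: v0=E3 v1=G3 (m3)
bar 5: v0=D3 v1=D4 (P8)
bar 6: v0=B2 v1=D3 (m3)
bar 7: v0=F3 v1=D4 (M6)
bar 8: v0=E3 v1=E4 (P8)
  R7 @ bar2.1: E4->D5 leap 10st
  R7 @ bar2.2: D5->E4 leap 10st
  R4 @ bar2.3: G3/C5 P4 untreated
  R4 @ bar3.0: F3/E4 M7 untreated
  R7 @ bar4.0: F4->G3 leap 10st
  R1 @ bar5.0: E3/E4 P8 -> D3/D4 P8 similar
  R4 @ bar6.3: B2/F3 TT untreated
  R7 @ bar7.0: B2->F3 leap 6st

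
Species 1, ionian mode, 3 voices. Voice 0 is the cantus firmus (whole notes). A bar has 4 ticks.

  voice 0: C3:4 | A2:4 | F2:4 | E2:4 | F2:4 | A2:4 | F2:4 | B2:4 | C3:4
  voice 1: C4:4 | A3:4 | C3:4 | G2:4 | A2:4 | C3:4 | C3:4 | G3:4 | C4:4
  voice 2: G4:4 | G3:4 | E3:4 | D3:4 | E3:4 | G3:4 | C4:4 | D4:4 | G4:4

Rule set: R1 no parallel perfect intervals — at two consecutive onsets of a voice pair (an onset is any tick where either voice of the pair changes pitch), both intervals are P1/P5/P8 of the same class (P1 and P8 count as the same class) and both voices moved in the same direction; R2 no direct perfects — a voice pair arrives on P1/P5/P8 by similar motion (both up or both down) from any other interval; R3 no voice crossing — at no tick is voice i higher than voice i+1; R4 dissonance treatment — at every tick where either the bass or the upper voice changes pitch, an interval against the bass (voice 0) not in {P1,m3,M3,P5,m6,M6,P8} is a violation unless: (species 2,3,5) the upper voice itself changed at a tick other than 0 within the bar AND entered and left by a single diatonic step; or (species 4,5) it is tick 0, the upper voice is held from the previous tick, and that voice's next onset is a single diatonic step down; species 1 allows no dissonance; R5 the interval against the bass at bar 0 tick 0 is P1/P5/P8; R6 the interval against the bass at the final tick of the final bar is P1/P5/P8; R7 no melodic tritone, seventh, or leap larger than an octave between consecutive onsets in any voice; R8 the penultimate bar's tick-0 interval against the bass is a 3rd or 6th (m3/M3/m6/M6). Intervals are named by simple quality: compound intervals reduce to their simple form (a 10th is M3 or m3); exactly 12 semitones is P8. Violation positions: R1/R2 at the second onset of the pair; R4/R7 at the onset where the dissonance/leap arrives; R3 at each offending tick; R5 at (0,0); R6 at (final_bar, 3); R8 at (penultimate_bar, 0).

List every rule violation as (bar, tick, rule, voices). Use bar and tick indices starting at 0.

bar 0: v0=C3 v1=C4 v2=G4 downbeat P5
bar 1: v0=A2 v1=A3 v2=G3 downbeat m7
bar 2: v0=F2 v1=C3 v2=E3 downbeat M7
bar 3: v0=E2 v1=G2 v2=D3 downbeat m7
bar 4: v0=F2 v1=A2 v2=E3 downbeat M7
bar 5: v0=A2 v1=C3 v2=G3 downbeat m7
bar 6: v0=F2 v1=C3 v2=C4 downbeat P5
bar 7: v0=B2 v1=G3 v2=D4 downbeat m3
bar 8: v0=C3 v1=C4 v2=G4 downbeat P5
  -> R1 @ bar 1 tick 0 v(0, 1): C3/C4 P8 -> A2/A3 P8 similar
  -> R3 @ bar 1 tick 0 v(1, 2): A3 above G3
  -> R4 @ bar 1 tick 0 v(0, 2): A2/G3 m7 untreated
  -> R3 @ bar 1 tick 1 v(1, 2): A3 above G3
  -> R3 @ bar 1 tick 2 v(1, 2): A3 above G3
  -> R3 @ bar 1 tick 3 v(1, 2): A3 above G3
  -> R2 @ bar 2 tick 0 v(0, 1): A2/A3 P8 -> F2/C3 P5 similar
  -> R4 @ bar 2 tick 0 v(0, 2): F2/E3 M7 untreated
  -> R2 @ bar 3 tick 0 v(1, 2): C3/E3 M3 -> G2/D3 P5 similar
  -> R4 @ bar 3 tick 0 v(0, 2): E2/D3 m7 untreated
  -> R1 @ bar 4 tick 0 v(1, 2): G2/D3 P5 -> A2/E3 P5 similar
  -> R4 @ bar 4 tick 0 v(0, 2): F2/E3 M7 untreated
  -> R1 @ bar 5 tick 0 v(1, 2): A2/E3 P5 -> C3/G3 P5 similar
  -> R4 @ bar 5 tick 0 v(0, 2): A2/G3 m7 untreated
  -> R2 @ bar 7 tick 0 v(1, 2): C3/C4 P8 -> G3/D4 P5 similar
  -> R7 @ bar 7 tick 0 v(0,): F2->B2 leap 6st
  -> R1 @ bar 8 tick 0 v(1, 2): G3/D4 P5 -> C4/G4 P5 similar
  -> R2 @ bar 8 tick 0 v(0, 1): B2/G3 m6 -> C3/C4 P8 similar
  -> R2 @ bar 8 tick 0 v(0, 2): B2/D4 m3 -> C3/G4 P5 similar

(1, 0, R1, (0, 1))
(1, 0, R3, (1, 2))
(1, 0, R4, (0, 2))
(1, 1, R3, (1, 2))
(1, 2, R3, (1, 2))
(1, 3, R3, (1, 2))
(2, 0, R2, (0, 1))
(2, 0, R4, (0, 2))
(3, 0, R2, (1, 2))
(3, 0, R4, (0, 2))
(4, 0, R1, (1, 2))
(4, 0, R4, (0, 2))
(5, 0, R1, (1, 2))
(5, 0, R4, (0, 2))
(7, 0, R2, (1, 2))
(7, 0, R7, (0,))
(8, 0, R1, (1, 2))
(8, 0, R2, (0, 1))
(8, 0, R2, (0, 2))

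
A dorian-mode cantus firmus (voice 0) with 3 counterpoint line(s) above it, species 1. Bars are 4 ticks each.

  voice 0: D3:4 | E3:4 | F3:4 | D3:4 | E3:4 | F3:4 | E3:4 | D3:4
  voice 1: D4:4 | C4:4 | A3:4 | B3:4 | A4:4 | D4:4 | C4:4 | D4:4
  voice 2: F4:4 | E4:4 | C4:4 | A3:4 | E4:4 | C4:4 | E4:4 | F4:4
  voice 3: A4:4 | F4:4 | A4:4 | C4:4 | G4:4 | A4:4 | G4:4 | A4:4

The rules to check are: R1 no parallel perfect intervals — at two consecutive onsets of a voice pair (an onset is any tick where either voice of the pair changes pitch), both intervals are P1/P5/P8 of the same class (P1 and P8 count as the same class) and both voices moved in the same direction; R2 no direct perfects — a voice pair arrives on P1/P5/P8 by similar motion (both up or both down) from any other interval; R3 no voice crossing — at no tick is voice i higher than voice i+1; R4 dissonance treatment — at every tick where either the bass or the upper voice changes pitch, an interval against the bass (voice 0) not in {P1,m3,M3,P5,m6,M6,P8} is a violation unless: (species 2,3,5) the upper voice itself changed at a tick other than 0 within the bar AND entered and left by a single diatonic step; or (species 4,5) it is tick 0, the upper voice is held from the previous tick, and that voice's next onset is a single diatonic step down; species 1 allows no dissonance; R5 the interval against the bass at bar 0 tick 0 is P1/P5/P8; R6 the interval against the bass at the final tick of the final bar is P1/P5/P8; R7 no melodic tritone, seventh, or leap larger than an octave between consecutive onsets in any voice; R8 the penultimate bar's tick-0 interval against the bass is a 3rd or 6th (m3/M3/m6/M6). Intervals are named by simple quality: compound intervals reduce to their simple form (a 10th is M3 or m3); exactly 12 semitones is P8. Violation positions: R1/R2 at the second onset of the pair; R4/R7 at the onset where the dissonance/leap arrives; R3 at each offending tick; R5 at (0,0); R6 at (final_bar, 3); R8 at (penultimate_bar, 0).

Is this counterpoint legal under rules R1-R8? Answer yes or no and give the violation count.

bar 0: v0=D3 v1=D4 v2=F4 v3=A4 (P5)
bar 1: v0=E3 v1=C4 v2=E4 v3=F4 (m2)
bar 2: v0=F3 v1=A3 v2=C4 v3=A4 (M3)
bar 3: v0=D3 v1=B3 v2=A3 v3=C4 (m7)
bar 4: v0=E3 v1=A4 v2=E4 v3=G4 (m3)
bar 5: v0=F3 v1=D4 v2=C4 v3=A4 (M3)
bar 6: v0=E3 v1=C4 v2=E4 v3=G4 (m3)
bar 7: v0=D3 v1=D4 v2=F4 v3=A4 (P5)
  R5 @ bar0.0: opens on m3
  R4 @ bar1.0: E3/F4 m2 untreated
  R1 @ bar3.0: F3/C4 P5 -> D3/A3 P5 similar
  R3 @ bar3.0: B3 above A3
  R4 @ bar3.0: D3/C4 m7 untreated
  R3 @ bar3.1: B3 above A3
  R3 @ bar3.2: B3 above A3
  R3 @ bar3.3: B3 above A3
  R2 @ bar4.0: D3/A3 P5 -> E3/E4 P8 similar
  R3 @ bar4.0: A4 above E4
  R4 @ bar4.0: E3/A4 P4 untreated
  R7 @ bar4.0: B3->A4 leap 10st
  R3 @ bar4.1: A4 above E4
  R3 @ bar4.2: A4 above E4
  R3 @ bar4.3: A4 above E4
  R3 @ bar5.0: D4 above C4
  R3 @ bar5.1: D4 above C4
  R3 @ bar5.2: D4 above C4
  R3 @ bar5.3: D4 above C4
  R1 @ bar6.0: D4/A4 P5 -> C4/G4 P5 similar
  R8 @ bar6.0: penult P8 not 3rd/6th
  R1 @ bar7.0: C4/G4 P5 -> D4/A4 P5 similar
  R6 @ bar7.3: closes on m3

No (23 violations)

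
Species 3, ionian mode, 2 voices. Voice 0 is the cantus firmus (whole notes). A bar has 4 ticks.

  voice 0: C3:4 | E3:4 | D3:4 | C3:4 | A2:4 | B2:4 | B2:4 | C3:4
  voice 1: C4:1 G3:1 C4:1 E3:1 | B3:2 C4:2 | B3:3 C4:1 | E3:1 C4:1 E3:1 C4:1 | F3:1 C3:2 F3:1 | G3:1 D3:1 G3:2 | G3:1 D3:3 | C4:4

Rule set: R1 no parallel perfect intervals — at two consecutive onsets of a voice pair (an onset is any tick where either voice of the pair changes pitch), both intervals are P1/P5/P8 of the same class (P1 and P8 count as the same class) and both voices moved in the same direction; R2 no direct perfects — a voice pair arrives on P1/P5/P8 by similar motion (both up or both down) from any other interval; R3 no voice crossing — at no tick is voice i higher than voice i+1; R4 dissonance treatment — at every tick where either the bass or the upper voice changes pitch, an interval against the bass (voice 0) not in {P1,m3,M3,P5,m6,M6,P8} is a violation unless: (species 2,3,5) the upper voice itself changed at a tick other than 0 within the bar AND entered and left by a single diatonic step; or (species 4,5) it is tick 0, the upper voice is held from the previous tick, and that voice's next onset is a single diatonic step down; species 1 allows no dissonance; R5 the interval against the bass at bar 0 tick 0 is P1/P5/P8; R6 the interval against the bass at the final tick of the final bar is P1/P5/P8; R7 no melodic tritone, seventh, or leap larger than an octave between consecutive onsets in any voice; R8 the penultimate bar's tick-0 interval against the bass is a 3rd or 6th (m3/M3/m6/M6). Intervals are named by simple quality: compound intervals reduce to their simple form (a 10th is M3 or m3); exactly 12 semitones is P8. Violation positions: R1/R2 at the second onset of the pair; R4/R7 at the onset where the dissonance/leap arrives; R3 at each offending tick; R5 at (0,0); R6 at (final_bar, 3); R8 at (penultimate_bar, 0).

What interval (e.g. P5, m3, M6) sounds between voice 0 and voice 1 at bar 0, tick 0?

voice 0=C3 voice 1=C4 -> P8

P8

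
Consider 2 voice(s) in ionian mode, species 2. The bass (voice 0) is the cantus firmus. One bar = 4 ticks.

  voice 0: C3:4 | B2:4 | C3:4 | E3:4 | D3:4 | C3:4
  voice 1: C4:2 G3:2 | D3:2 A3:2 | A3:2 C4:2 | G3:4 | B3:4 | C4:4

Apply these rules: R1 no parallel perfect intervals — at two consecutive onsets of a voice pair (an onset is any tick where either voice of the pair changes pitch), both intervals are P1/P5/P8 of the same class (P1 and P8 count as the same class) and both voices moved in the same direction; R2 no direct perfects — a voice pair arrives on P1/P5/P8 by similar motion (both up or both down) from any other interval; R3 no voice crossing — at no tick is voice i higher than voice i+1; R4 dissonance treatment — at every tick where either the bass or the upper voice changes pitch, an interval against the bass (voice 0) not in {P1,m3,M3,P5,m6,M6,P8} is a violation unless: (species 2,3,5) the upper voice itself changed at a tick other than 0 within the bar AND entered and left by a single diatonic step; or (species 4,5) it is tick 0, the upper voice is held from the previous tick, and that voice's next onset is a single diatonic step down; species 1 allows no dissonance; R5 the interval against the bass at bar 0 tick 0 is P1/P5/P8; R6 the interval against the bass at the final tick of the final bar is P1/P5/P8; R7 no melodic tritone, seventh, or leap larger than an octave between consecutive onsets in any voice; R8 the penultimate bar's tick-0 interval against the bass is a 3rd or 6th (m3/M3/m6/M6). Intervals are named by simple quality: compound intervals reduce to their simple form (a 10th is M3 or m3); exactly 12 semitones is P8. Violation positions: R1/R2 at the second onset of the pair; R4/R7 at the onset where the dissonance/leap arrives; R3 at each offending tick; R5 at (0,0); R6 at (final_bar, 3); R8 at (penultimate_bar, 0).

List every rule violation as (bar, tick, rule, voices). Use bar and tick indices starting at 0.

(1, 2, R4, (0, 1))

bar 0: v0=C3 v1=C4 downbeat P8
bar 1: v0=B2 v1=D3 downbeat m3
bar 2: v0=C3 v1=A3 downbeat M6
bar 3: v0=E3 v1=G3 downbeat m3
bar 4: v0=D3 v1=B3 downbeat M6
bar 5: v0=C3 v1=C4 downbeat P8
  -> R4 @ bar 1 tick 2 v(0, 1): B2/A3 m7 untreated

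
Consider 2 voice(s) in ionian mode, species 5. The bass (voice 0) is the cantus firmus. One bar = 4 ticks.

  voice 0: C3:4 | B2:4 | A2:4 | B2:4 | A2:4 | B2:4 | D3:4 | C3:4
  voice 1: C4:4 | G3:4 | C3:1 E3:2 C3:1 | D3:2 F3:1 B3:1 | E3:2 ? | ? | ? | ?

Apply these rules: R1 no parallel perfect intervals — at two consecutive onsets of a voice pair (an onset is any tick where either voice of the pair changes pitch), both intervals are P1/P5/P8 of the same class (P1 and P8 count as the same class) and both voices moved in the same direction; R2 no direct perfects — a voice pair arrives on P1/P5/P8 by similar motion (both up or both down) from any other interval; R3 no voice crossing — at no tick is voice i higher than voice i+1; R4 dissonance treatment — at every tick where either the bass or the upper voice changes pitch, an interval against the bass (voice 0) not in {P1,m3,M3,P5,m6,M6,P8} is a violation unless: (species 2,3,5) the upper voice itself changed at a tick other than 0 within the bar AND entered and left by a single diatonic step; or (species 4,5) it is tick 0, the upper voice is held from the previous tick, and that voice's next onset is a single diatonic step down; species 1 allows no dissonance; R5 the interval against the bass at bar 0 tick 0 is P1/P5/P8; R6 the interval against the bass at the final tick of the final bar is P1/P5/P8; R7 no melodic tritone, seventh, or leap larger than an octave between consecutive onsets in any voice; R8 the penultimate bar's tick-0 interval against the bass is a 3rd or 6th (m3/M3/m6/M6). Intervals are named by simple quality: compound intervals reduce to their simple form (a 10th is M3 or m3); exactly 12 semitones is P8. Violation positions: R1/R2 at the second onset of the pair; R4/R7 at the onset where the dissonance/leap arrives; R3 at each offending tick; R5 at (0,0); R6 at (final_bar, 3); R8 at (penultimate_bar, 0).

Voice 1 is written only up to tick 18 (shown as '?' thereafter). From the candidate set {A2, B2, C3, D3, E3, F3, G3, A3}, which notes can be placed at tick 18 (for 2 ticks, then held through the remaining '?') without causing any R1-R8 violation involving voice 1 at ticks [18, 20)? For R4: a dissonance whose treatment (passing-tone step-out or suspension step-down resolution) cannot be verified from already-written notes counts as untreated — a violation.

{A2, A3, C3, E3, F3}

A2: legal
B2: violates R4
C3: legal
D3: violates R4
E3: legal
F3: legal
G3: violates R4
A3: legal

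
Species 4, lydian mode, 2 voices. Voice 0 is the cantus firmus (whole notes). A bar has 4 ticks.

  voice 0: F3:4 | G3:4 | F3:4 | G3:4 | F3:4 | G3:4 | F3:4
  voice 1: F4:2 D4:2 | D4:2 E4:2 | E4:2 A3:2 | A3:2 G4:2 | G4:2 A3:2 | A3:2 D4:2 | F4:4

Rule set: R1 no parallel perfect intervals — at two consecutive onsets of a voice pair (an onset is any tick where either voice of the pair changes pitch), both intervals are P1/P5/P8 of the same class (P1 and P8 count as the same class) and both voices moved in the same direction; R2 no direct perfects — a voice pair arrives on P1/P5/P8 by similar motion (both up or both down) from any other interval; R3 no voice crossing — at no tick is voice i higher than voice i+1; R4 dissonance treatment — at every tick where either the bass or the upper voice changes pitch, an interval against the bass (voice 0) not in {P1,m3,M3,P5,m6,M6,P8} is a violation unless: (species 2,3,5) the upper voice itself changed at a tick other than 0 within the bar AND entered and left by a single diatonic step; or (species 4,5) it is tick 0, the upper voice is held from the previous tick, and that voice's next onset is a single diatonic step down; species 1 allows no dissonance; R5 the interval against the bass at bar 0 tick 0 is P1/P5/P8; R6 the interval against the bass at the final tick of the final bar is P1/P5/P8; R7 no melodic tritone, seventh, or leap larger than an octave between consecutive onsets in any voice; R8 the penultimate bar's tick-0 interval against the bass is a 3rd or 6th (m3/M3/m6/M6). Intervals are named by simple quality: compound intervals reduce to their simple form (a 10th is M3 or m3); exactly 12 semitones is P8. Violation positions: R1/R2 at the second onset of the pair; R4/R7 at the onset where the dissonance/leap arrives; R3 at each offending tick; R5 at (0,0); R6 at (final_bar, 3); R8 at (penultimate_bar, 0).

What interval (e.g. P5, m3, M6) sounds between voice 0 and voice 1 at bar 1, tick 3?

voice 0=G3 voice 1=E4 -> M6

M6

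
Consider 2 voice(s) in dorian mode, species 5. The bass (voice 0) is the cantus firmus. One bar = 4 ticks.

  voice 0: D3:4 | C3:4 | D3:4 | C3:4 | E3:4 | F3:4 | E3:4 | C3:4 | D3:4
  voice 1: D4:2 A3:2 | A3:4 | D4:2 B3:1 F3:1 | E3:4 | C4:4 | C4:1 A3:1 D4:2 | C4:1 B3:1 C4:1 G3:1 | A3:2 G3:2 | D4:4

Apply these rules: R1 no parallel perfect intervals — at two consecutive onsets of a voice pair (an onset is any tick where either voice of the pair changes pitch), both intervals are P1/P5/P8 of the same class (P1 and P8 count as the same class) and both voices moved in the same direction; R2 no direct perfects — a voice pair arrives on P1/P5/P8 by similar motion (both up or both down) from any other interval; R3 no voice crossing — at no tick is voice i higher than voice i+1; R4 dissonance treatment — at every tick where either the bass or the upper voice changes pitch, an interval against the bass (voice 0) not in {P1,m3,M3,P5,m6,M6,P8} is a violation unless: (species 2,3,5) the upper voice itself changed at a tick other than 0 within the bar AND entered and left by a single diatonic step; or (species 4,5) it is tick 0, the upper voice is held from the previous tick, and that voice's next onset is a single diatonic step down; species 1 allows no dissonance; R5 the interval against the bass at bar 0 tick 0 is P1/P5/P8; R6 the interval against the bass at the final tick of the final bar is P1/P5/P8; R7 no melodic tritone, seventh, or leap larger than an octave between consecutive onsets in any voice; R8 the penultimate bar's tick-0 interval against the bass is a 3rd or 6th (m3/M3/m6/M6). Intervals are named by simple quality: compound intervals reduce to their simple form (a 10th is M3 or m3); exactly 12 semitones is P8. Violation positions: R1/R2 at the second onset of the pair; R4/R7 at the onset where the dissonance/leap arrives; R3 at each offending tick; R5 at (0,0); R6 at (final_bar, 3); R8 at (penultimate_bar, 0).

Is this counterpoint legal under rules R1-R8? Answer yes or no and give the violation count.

bar 0: v0=D3 v1=D4 (P8)
bar 1: v0=C3 v1=A3 (M6)
bar 2: v0=D3 v1=D4 (P8)
bar 3: v0=C3 v1=E3 (M3)
bar 4: v0=E3 v1=C4 (m6)
bar 5: v0=F3 v1=C4 (P5)
bar 6: v0=E3 v1=C4 (m6)
bar 7: v0=C3 v1=A3 (M6)
bar 8: v0=D3 v1=D4 (P8)
  R2 @ bar2.0: C3/A3 M6 -> D3/D4 P8 similar
  R7 @ bar2.3: B3->F3 leap 6st
  R2 @ bar8.0: C3/G3 P5 -> D3/D4 P8 similar

No (3 violations)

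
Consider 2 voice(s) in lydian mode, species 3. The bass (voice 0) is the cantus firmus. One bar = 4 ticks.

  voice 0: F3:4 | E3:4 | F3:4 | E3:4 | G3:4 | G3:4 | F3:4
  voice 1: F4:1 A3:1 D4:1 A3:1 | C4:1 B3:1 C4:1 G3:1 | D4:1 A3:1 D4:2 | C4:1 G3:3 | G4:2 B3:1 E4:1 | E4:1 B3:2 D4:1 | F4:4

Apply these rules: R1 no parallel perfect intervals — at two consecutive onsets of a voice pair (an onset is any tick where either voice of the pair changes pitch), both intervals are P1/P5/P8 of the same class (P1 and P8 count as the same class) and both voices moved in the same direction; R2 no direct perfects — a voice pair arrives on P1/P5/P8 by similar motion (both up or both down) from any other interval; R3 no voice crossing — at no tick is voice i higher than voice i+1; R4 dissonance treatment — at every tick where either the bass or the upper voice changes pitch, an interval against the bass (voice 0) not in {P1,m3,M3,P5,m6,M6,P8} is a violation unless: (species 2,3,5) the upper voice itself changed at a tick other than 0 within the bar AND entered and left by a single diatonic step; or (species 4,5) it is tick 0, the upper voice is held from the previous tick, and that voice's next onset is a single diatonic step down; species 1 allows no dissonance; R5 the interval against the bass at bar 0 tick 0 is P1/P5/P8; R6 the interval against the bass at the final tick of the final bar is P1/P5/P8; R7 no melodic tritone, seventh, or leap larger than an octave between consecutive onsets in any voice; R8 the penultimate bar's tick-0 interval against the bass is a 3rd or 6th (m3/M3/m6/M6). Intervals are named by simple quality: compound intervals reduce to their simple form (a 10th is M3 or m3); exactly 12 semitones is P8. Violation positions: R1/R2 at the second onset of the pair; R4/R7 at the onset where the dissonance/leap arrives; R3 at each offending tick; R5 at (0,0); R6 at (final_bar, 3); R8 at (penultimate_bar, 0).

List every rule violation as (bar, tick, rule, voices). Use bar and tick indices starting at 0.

(4, 0, R2, (0, 1))

bar 0: v0=F3 v1=F4 downbeat P8
bar 1: v0=E3 v1=C4 downbeat m6
bar 2: v0=F3 v1=D4 downbeat M6
bar 3: v0=E3 v1=C4 downbeat m6
bar 4: v0=G3 v1=G4 downbeat P8
bar 5: v0=G3 v1=E4 downbeat M6
bar 6: v0=F3 v1=F4 downbeat P8
  -> R2 @ bar 4 tick 0 v(0, 1): E3/G3 m3 -> G3/G4 P8 similar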